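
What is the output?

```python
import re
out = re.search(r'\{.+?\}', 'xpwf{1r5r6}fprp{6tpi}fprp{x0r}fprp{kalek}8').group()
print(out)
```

{1r5r6}

Because the quantifier is non-greedy, it stops expanding at the earliest point where the rest of the pattern can succeed.
`re.search` scans for the first position where the pattern succeeds.
The match spans [4:11] → '{1r5r6}'.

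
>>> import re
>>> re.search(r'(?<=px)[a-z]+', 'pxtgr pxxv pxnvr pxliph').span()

(2, 5)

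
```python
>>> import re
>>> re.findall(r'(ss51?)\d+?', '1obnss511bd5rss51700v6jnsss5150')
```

['ss51', 'ss51', 'ss51']

This matches the literal 'ss5', then optionally a literal '1' (captured); then one or more of a digit (lazy).
Matches: at [4:9] match 'ss511', group 1 = 'ss51'; at [13:18] match 'ss517', group 1 = 'ss51'; at [25:30] match 'ss515', group 1 = 'ss51'.
With a single group, `findall` returns only what that group captured — 3 items.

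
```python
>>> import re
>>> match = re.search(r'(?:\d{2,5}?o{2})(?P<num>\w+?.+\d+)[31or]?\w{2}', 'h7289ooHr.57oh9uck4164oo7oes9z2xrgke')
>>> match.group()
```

Pattern: 2 to 5 of a digit (lazy), then exactly 2 of a literal 'o' (non-capturing group); then one or more of a word character (lazy), then one or more of any character, then one or more of a digit (captured as 'num'); then optionally one of [31or], then exactly 2 of a word character.
`re.search` scans for the first position where the pattern succeeds.
The match spans [1:33] → '7289ooHr.57oh9uck4164oo7oes9z2xr'.
Captured: group 1 = 'Hr.57oh9uck4164oo7oes9z2'.

'7289ooHr.57oh9uck4164oo7oes9z2xr'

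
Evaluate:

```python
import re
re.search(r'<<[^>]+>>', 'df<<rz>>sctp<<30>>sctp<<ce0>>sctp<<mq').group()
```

'<<rz>>'

`re.search` scans for the first position where the pattern succeeds.
The match spans [2:8] → '<<rz>>'.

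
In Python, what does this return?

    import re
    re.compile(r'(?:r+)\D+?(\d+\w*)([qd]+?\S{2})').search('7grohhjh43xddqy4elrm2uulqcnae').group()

The match spans [2:27] → 'rohhjh43xddqy4elrm2uulqcn'.

'rohhjh43xddqy4elrm2uulqcn'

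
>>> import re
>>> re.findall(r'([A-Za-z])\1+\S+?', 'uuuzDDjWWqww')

The backreference `\1` re-matches whatever the first group consumed, character for character.
Matches: at [0:4] match 'uuuz', group 1 = 'u'; at [4:7] match 'DDj', group 1 = 'D'; at [7:10] match 'WWq', group 1 = 'W'.
`findall` collects group 1 from each match (3 total).

['u', 'D', 'W']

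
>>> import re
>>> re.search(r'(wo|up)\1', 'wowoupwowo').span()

The backreference `\1` re-matches whatever the first group consumed, character for character.
The match spans [0:4] → 'wowo'.

(0, 4)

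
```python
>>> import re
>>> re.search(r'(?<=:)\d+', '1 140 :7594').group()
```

The lookaround is zero-width — it requires the adjacent text to match without consuming it, so the asserted text isn't part of the match.
`re.search` tries every starting position until one works.
The match spans [7:11] → '7594'.

'7594'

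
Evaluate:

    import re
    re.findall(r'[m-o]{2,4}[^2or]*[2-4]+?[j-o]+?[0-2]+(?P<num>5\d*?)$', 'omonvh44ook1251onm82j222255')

['55']

This matches 2 to 4 of a character in [m-o], then zero or more of any character except [2or]; then one or more of a character in [2-4] (lazy), then one or more of a character in [j-o] (lazy), then one or more of a character in [0-2]; then a literal '5', then zero or more of a digit (lazy) (captured as 'num'); then anchored at the end.
Scanning left to right: at [15:27] match 'onm82j222255', group 1 = '55'.
With a single group, `findall` returns only what that group captured — 1 item.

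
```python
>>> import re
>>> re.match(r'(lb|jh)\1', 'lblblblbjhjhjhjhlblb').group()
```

`match` is anchored at position 0; if the pattern doesn't fit there, it returns None.
The match spans [0:4] → 'lblb'.

'lblb'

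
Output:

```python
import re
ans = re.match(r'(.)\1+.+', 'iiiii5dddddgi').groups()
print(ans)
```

('i',)

`\1` has to match the exact text group 1 already captured.
`re.match` only tries the pattern at the start of the string.
The match spans [0:13] → 'iiiii5dddddgi'.
Captured: group 1 = 'i'.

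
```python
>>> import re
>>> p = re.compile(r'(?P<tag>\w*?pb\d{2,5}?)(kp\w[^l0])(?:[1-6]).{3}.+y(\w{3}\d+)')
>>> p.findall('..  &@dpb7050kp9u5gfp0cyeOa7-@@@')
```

[('dpb7050', 'kp9u', 'eOa7')]

This matches zero or more of a word character (lazy), then the literal 'pb', then 2 to 5 of a digit (lazy) (captured as 'tag'); then the literal 'kp', then a word character, then any character except [l0] (captured); then a character in [1-6] (non-capturing group); then exactly 3 of any character, then one or more of any character, then a literal 'y'; then exactly 3 of a word character, then one or more of a digit (captured).
Walking the string: at [6:28] match 'dpb7050kp9u5gfp0cyeOa7', groups = ('dpb7050', 'kp9u', 'eOa7').
3 groups means the one result is a tuple of 3 captured strings — 1 here.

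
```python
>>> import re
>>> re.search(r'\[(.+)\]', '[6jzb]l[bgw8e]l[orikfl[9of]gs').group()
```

The match spans [0:27] → '[6jzb]l[bgw8e]l[orikfl[9of]'.

'[6jzb]l[bgw8e]l[orikfl[9of]'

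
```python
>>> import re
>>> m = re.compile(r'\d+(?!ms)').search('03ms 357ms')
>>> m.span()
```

(0, 1)

The negative lookahead/lookbehind blocks any match where the forbidden context is present.
`search` walks the string left to right and returns the first match it finds.
The match spans [0:1] → '0'.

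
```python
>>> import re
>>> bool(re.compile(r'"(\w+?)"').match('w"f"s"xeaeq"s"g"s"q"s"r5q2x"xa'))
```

False

`re.match` won't scan ahead — the pattern has to work from the very first character.
Here the string doesn't start with a match, so the call returns None, and `bool(None)` is False.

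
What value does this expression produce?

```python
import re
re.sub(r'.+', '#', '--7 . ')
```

'#'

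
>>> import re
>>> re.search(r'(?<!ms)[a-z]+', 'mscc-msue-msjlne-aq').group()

The negative lookahead/lookbehind blocks any match where the forbidden context is present.
Unlike `match`, `search` isn't anchored — it looks for the pattern anywhere in the string.
The match spans [0:4] → 'mscc'.

'mscc'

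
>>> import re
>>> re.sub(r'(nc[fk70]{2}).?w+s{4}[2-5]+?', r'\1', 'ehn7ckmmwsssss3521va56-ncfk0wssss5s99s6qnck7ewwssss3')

Pattern: the literal 'nc', then exactly 2 of one of [fk70] (captured); then optionally any character, then one or more of the literal 'w', then exactly 4 of the literal 's'; then one or more of a character in [2-5] (lazy).
Matches: at [23:34] → 'ncfk0wssss5'; at [40:52] → 'nck7ewwssss3'.
`\1` in the replacement pulls in group 1's text for each match.

'ehn7ckmmwsssss3521va56-ncfks99s6qnck7'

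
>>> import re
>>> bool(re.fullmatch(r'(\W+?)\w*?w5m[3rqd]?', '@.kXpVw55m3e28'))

For `fullmatch`, every character of the input must be accounted for by the pattern.
Here the pattern can't cover the whole string, so the call returns None, and `bool(None)` is False.

False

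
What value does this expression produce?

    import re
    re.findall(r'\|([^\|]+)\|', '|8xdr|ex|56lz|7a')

['8xdr', '56lz']

Scanning left to right: at [0:6] match '|8xdr|', group 1 = '8xdr'; at [8:14] match '|56lz|', group 1 = '56lz'.
One capturing group, so `findall` returns just the captured substring from each match — 2 in all.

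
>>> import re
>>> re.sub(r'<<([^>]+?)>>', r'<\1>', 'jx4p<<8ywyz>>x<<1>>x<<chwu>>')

Matches: at [4:13] → '<<8ywyz>>'; at [14:19] → '<<1>>'; at [20:28] → '<<chwu>>'.
The replacement refers to a captured group, so each match is rewritten using its own captured text.

'jx4p<8ywyz>x<1>x<chwu>'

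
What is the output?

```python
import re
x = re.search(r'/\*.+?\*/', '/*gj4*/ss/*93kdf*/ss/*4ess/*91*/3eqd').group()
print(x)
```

/*gj4*/

The match spans [0:7] → '/*gj4*/'.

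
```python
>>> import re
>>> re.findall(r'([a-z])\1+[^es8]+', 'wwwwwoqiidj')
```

['w']

The backreference `\1` re-matches whatever the first group consumed, character for character.
Walking the string: at [0:11] match 'wwwwwoqiidj', group 1 = 'w'.
`findall` collects group 1 from the one match (1 total).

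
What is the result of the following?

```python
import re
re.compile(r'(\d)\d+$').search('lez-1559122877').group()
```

'1559122877'

This matches a digit (captured); then one or more of a digit; then anchored at the end.
The match spans [4:14] → '1559122877'.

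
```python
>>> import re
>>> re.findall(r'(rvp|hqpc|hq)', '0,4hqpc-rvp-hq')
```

['hqpc', 'rvp', 'hq']

Branches in `(...|...)` are attempted left-to-right; the first branch that allows the whole pattern to succeed is taken.
Walking the string: at [3:7] match 'hqpc', group 1 = 'hqpc'; at [8:11] match 'rvp', group 1 = 'rvp'; at [12:14] match 'hq', group 1 = 'hq'.
Because there's exactly one group, `findall` drops the full match and keeps group 1 from each hit.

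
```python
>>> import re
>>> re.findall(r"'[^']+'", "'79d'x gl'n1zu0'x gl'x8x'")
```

With no groups in the pattern, `findall` gives back each whole match — 3 here.

["'79d'", "'n1zu0'", "'x8x'"]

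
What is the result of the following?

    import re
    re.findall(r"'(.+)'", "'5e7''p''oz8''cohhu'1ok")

Matches: at [0:20] match "'5e7''p''oz8''cohhu'", group 1 = "5e7''p''oz8''cohhu".
One capturing group, so `findall` returns just the captured substring from the one match — 1 in all.

["5e7''p''oz8''cohhu"]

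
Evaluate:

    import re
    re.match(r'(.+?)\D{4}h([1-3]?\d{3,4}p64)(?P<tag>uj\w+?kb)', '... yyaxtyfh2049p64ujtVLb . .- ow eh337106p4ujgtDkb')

None

`re.match` only tries the pattern at the start of the string.
Here the pattern fails at index 0, so the call returns None.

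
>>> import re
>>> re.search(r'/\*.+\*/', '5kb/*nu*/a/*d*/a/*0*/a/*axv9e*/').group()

'/*nu*/a/*d*/a/*0*/a/*axv9e*/'

`re.search` scans for the first position where the pattern succeeds.
The match spans [3:31] → '/*nu*/a/*d*/a/*0*/a/*axv9e*/'.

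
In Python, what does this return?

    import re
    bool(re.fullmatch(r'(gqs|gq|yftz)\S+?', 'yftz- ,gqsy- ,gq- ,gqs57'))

False

`fullmatch` succeeds only if the pattern covers the string from start to end.
Here the string isn't matched end-to-end, so the call returns None, and `bool(None)` is False.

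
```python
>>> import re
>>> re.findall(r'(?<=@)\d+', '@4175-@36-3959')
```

['4175', '36']

Lookahead/lookbehind check context without consuming it, so the matched span excludes the asserted characters.
Walking the string: at [1:5] → '4175'; at [7:9] → '36'.
No capturing groups, so `findall` returns the 2 full match strings.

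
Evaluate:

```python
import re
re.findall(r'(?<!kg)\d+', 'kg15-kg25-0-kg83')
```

['5', '5', '0', '3']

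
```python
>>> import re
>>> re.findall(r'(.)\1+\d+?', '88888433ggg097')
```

After group 1 captures some text, `\1` only succeeds where that same text appears again.
Walking the string: at [0:6] match '888884', group 1 = '8'; at [8:12] match 'ggg0', group 1 = 'g'.
Because there's exactly one group, `findall` drops the full match and keeps group 1 from each hit.

['8', 'g']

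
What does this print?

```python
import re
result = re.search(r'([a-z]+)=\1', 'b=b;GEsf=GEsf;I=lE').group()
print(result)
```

`\1` has to match the exact text group 1 already captured.
`re.search` tries every starting position until one works.
The match spans [0:3] → 'b=b'.
Captured: group 1 = 'b'.

b=b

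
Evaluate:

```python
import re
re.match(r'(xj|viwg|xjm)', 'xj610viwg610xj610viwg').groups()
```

('xj',)

The match spans [0:2] → 'xj'.
Captured: group 1 = 'xj'.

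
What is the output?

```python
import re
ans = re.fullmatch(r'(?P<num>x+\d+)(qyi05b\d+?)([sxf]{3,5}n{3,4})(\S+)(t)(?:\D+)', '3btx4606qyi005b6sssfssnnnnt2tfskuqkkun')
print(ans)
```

None

`fullmatch` succeeds only if the pattern covers the string from start to end.
Here the pattern can't cover the whole string, so the call returns None.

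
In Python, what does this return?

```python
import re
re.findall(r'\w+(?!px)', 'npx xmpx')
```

['npx', 'xmpx']

`(?!…)`/`(?<!…)` only lets a position through if the neighbouring text does NOT match; no characters are consumed.
Walking the string: at [0:3] → 'npx'; at [4:8] → 'xmpx'.
`findall` yields the raw match text (2 of them) because the pattern has no groups.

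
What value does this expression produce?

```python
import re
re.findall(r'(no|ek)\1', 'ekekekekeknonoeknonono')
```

['ek', 'ek', 'no', 'no']

The backreference `\1` re-matches whatever the first group consumed, character for character.
Walking the string: at [0:4] match 'ekek', group 1 = 'ek'; at [4:8] match 'ekek', group 1 = 'ek'; at [10:14] match 'nono', group 1 = 'no'; at [16:20] match 'nono', group 1 = 'no'.
Because there's exactly one group, `findall` drops the full match and keeps group 1 from each hit.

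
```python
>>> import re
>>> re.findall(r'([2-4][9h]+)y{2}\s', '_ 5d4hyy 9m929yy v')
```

['4h', '29']

This matches a character in [2-4], then one or more of one of [9h] (captured); then exactly 2 of a literal 'y', then whitespace.
Scanning left to right: at [4:9] match '4hyy ', group 1 = '4h'; at [12:17] match '29yy ', group 1 = '29'.
`findall` collects group 1 from each match (2 total).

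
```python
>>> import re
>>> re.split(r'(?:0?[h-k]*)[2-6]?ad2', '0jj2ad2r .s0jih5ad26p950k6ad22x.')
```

The pattern matches optionally the literal '0', then zero or more of a character in [h-k] (non-capturing group); then optionally a character in [2-6], then the literal 'ad2'.
Matches to split on: at [0:7] → '0jj2ad2'; at [11:19] → '0jih5ad2'; at [23:29] → '0k6ad2'.
The string is cut at each match, leaving 4 pieces.

['', 'r .s', '6p95', '2x.']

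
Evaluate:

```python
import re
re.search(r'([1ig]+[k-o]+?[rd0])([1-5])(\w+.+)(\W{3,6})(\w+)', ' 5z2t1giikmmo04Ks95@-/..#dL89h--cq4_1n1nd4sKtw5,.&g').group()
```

'1giikmmo04Ks95@-/..#dL89h--cq4_1n1nd4sKtw5,.&g'

Pattern: one or more of one of [1ig], then one or more of a character in [k-o] (lazy), then one of [rd0] (captured); then a character in [1-5] (captured); then one or more of a word character, then one or more of any character (captured); then 3 to 6 of a non-word character (captured); then one or more of a word character (captured).
`re.search` scans for the first position where the pattern succeeds.
The match spans [5:51] → '1giikmmo04Ks95@-/..#dL89h--cq4_1n1nd4sKtw5,.&g'.
Captured: group 1 = '1giikmmo0', group 2 = '4', group 3 = 'Ks95@-/..#dL89h--cq4_1n1nd4sKtw5', group 4 = ',.&', group 5 = 'g'.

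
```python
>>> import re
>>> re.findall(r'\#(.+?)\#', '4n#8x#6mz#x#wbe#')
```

A `+?`/`*?`/`{m,n}?` starts at its minimum and grows only as far as needed for what follows to match.
Scanning left to right: at [2:6] match '#8x#', group 1 = '8x'; at [9:12] match '#x#', group 1 = 'x'.
One capturing group, so `findall` returns just the captured substring from each match — 2 in all.

['8x', 'x']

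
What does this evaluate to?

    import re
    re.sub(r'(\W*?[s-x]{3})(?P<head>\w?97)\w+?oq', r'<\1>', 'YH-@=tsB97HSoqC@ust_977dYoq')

Pattern: zero or more of a non-word character (lazy), then exactly 3 of a character in [s-x] (captured); then optionally a word character, then the literal '97' (captured as 'head'); then one or more of a word character (lazy), then the literal 'oq'.
Matches: at [15:27] → '@ust_977dYoq'.
`\1` in the replacement pulls in group 1's text for each match.

'YH-@=tsB97HSoqC<@ust>'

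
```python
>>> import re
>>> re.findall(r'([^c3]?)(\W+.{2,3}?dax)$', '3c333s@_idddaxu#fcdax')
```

[('u', '#fcdax')]

The pattern matches optionally any character except [c3] (captured); then one or more of a non-word character, then 2 to 3 of any character (lazy), then the literal 'dax' (captured); then anchored at the end.
Scanning left to right: at [14:21] match 'u#fcdax', groups = ('u', '#fcdax').
Multiple groups make `findall` return tuples — one 2-tuple for the one match.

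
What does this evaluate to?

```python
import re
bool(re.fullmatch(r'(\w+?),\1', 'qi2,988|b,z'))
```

The backreference `\1` re-matches whatever the first group consumed, character for character.
`fullmatch` succeeds only if the pattern covers the string from start to end.
Here the pattern can't cover the whole string, so the call returns None, and `bool(None)` is False.

False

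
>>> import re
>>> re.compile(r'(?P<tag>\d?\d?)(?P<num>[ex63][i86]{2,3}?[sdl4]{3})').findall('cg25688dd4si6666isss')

[('25', '688dd4'), ('66', '66isss')]

The pattern matches optionally a digit, then optionally a digit (captured as 'tag'); then one of [ex63], then 2 to 3 of one of [i86] (lazy), then exactly 3 of one of [sdl4] (captured as 'num').
Matches: at [2:10] match '25688dd4', groups = ('25', '688dd4'); at [12:20] match '6666isss', groups = ('66', '66isss').
Multiple groups make `findall` return tuples — one 2-tuple for each match.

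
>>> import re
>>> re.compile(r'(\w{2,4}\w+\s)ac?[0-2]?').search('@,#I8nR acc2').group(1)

'I8nR '

This matches 2 to 4 of a word character, then one or more of a word character, then whitespace (captured); then the literal 'a', then optionally the literal 'c', then optionally a character in [0-2].
`re.search` scans for the first position where the pattern succeeds.
The match spans [3:10] → 'I8nR ac'.
Captured: group 1 = 'I8nR '.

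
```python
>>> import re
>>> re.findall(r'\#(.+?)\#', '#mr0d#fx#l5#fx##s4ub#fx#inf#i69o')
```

A non-greedy quantifier consumes as few characters as it can — just enough that the remainder of the pattern still matches from where it stops; whatever follows it matches normally.
With a single group, `findall` returns only what that group captured — 4 items.

['mr0d', 'l5', '#s4ub', 'inf']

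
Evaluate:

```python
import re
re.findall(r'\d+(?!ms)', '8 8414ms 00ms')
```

Because the assertion is negative and zero-width, positions next to the forbidden text are skipped.
Walking the string: at [0:1] → '8'; at [2:5] → '841'; at [9:10] → '0'.
With no groups in the pattern, `findall` gives back each whole match — 3 here.

['8', '841', '0']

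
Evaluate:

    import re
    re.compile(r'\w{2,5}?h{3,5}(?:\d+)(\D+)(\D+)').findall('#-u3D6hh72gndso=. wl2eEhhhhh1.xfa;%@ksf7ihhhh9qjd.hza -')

Pattern: 2 to 5 of a word character (lazy), then 3 to 5 of the literal 'h'; then one or more of a digit (non-capturing group); then one or more of a non-digit (captured); then one or more of a non-digit (captured).
Multiple groups make `findall` return tuples — one 2-tuple for each match.

[('.xfa;%@ks', 'f'), ('qjd.hza ', '-')]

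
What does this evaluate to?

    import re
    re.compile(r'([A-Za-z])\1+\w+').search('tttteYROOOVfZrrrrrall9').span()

A backreference is literal: `\1` must see the identical characters the first group matched.
`re.search` scans for the first position where the pattern succeeds.
The match spans [0:22] → 'tttteYROOOVfZrrrrrall9'.
Captured: group 1 = 't'.

(0, 22)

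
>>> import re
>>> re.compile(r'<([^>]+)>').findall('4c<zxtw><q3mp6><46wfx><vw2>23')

['zxtw', 'q3mp6', '46wfx', 'vw2']

Scanning left to right: at [2:8] match '<zxtw>', group 1 = 'zxtw'; at [8:15] match '<q3mp6>', group 1 = 'q3mp6'; at [15:22] match '<46wfx>', group 1 = '46wfx'; at [22:27] match '<vw2>', group 1 = 'vw2'.
One capturing group, so `findall` returns just the captured substring from each match — 4 in all.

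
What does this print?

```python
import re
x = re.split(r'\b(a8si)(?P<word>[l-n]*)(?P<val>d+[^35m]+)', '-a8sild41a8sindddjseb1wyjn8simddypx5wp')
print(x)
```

['-', 'a8si', 'l', 'd41a8sindddjseb1wyjn8si', 'mddypx5wp']

This matches a word boundary (`\b`, zero-width); then the literal 'a8s', then the literal 'i' (captured); then zero or more of a character in [l-n] (captured as 'word'); then one or more of a literal 'd', then one or more of any character except [35m] (captured as 'val').
Matches to split on: at [1:29] → 'a8sild41a8sindddjseb1wyjn8si'.
Because the pattern has a capturing group, `split` also inserts each captured text between the pieces.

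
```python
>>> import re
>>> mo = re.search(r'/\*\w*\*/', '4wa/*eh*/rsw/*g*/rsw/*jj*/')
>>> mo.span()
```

`search` walks the string left to right and returns the first match it finds.
The match spans [3:9] → '/*eh*/'.

(3, 9)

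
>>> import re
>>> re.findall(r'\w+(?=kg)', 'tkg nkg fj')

Lookahead/lookbehind check context without consuming it, so the matched span excludes the asserted characters.
Walking the string: at [0:1] → 't'; at [4:5] → 'n'.
With no groups in the pattern, `findall` gives back each whole match — 2 here.

['t', 'n']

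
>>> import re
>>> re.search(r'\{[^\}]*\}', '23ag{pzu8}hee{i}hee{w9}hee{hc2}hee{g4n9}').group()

`re.search` tries every starting position until one works.
The match spans [4:10] → '{pzu8}'.

'{pzu8}'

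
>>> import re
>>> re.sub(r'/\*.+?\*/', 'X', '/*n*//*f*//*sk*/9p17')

'XXX9p17'

Matches: at [0:5] → '/*n*/'; at [5:10] → '/*f*/'; at [10:16] → '/*sk*/'.
`sub` substitutes 'X' at each match site.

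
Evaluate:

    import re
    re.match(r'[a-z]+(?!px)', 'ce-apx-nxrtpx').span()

(0, 2)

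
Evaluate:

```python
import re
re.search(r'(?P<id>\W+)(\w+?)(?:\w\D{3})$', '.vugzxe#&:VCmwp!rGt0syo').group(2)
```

'rGt'

The match spans [15:23] → '!rGt0syo'.
Captured: group 1 = '!', group 2 = 'rGt'.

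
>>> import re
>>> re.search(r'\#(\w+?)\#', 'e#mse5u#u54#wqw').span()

(1, 8)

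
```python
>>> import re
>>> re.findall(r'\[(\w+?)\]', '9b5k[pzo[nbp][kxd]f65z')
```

['nbp', 'kxd']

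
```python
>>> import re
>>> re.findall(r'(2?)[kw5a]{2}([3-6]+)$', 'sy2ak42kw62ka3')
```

This matches optionally a literal '2' (captured); then exactly 2 of one of [kw5a]; then one or more of a character in [3-6] (captured); then anchored at the end.
Scanning left to right: at [10:14] match '2ka3', groups = ('2', '3').
With 2 capturing groups, `findall` returns a 2-tuple per match.

[('2', '3')]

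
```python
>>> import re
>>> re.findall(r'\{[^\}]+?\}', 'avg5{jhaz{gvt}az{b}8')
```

No capturing groups, so `findall` returns the 2 full match strings.

['{jhaz{gvt}', '{b}']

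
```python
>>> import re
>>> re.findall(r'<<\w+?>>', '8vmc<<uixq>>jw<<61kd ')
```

['<<uixq>>']

Matches: at [4:12] → '<<uixq>>'.
Since nothing is captured, `findall` lists the 1 matched substring directly.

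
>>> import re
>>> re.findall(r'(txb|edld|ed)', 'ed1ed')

['ed', 'ed']

Matches: at [0:2] match 'ed', group 1 = 'ed'; at [3:5] match 'ed', group 1 = 'ed'.
With a single group, `findall` returns only what that group captured — 2 items.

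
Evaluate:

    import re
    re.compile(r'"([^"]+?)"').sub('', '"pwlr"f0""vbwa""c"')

`sub` substitutes '' at each match site.

'f0"'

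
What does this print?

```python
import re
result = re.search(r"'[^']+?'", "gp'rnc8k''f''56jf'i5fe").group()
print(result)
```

'rnc8k'

The match spans [2:9] → "'rnc8k'".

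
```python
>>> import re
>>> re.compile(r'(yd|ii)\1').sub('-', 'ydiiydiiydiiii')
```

After group 1 captures some text, `\1` only succeeds where that same text appears again.
Matches: at [10:14] → 'iiii'.
Each match is replaced by '-'.

'ydiiydiiyd-'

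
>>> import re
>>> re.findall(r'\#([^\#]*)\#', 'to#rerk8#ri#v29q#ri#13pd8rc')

['rerk8', 'v29q']

Matches: at [2:9] match '#rerk8#', group 1 = 'rerk8'; at [11:17] match '#v29q#', group 1 = 'v29q'.
With a single group, `findall` returns only what that group captured — 2 items.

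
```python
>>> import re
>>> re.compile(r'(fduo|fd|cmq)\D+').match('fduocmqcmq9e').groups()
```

('fduo',)

Branches in `(...|...)` are attempted left-to-right; the first branch that allows the whole pattern to succeed is taken.
`re.match` only tries the pattern at the start of the string.
The match spans [0:10] → 'fduocmqcmq'.
Captured: group 1 = 'fduo'.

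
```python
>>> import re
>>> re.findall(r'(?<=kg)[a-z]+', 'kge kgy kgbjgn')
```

Lookahead/lookbehind check context without consuming it, so the matched span excludes the asserted characters.
Walking the string: at [2:3] → 'e'; at [6:7] → 'y'; at [10:14] → 'bjgn'.
Since nothing is captured, `findall` lists the 3 matched substrings directly.

['e', 'y', 'bjgn']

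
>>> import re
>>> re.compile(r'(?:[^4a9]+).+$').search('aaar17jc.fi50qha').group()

'r17jc.fi50qha'

The pattern matches one or more of any character except [4a9] (non-capturing group); then one or more of any character; then anchored at the end.
The match spans [3:16] → 'r17jc.fi50qha'.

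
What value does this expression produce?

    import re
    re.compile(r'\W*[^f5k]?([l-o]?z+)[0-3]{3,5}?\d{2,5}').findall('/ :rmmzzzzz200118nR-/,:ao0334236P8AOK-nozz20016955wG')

['mzzzzz', 'ozz']

This matches zero or more of a non-word character, then optionally any character except [f5k]; then optionally a character in [l-o], then one or more of the literal 'z' (captured); then 3 to 5 of a character in [0-3] (lazy), then 2 to 5 of a digit.
`findall` collects group 1 from each match (2 total).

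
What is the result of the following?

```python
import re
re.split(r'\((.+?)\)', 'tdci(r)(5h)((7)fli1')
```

Because the pattern has a capturing group, `split` also inserts each captured text between the pieces.

['tdci', 'r', '', '5h', '', '(7', 'fli1']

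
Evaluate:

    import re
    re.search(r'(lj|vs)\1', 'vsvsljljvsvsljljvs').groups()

The match spans [0:4] → 'vsvs'.
Captured: group 1 = 'vs'.

('vs',)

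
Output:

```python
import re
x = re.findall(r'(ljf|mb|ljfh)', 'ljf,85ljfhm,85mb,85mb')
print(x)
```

Branches in `(...|...)` are attempted left-to-right; the first branch that allows the whole pattern to succeed is taken.
Scanning left to right: at [0:3] match 'ljf', group 1 = 'ljf'; at [6:9] match 'ljf', group 1 = 'ljf'; at [14:16] match 'mb', group 1 = 'mb'; at [19:21] match 'mb', group 1 = 'mb'.
Because there's exactly one group, `findall` drops the full match and keeps group 1 from each hit.

['ljf', 'ljf', 'mb', 'mb']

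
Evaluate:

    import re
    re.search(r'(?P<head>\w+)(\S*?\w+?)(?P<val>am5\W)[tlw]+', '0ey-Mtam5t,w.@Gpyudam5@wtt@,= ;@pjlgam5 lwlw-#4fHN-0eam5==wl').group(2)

The pattern matches one or more of a word character (captured as 'head'); then zero or more of a non-whitespace character (lazy), then one or more of a word character (lazy) (captured); then the literal 'am', then the literal '5', then a non-word character (captured as 'val'); then one or more of one of [tlw].
`re.search` tries every starting position until one works.
The match spans [0:26] → '0ey-Mtam5t,w.@Gpyudam5@wtt'.
Captured: group 1 = '0ey', group 2 = '-Mtam5t,w.@Gpyud', group 3 = 'am5@'.

'-Mtam5t,w.@Gpyud'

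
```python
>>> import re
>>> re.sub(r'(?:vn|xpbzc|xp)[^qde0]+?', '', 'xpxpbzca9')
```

Matches: at [0:3] → 'xpx'.
Every occurrence is swapped for ''.

'pbzca9'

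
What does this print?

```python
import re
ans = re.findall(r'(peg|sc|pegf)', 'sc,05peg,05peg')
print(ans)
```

['sc', 'peg', 'peg']

Matches: at [0:2] match 'sc', group 1 = 'sc'; at [5:8] match 'peg', group 1 = 'peg'; at [11:14] match 'peg', group 1 = 'peg'.
With a single group, `findall` returns only what that group captured — 3 items.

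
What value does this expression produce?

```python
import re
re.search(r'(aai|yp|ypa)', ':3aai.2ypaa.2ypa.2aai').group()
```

'aai'

`search` walks the string left to right and returns the first match it finds.
The match spans [2:5] → 'aai'.
Captured: group 1 = 'aai'.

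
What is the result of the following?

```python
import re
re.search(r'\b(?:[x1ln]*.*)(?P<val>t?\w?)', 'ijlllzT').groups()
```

('',)

This matches a word boundary (`\b`, zero-width); then zero or more of one of [x1ln], then zero or more of any character (non-capturing group); then optionally a literal 't', then optionally a word character (captured as 'val').
`re.search` scans for the first position where the pattern succeeds.
The match spans [0:7] → 'ijlllzT'.
Captured: group 1 = ''.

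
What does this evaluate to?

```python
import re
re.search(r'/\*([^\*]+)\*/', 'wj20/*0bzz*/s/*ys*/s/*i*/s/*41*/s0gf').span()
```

Unlike `match`, `search` isn't anchored — it looks for the pattern anywhere in the string.
The match spans [4:12] → '/*0bzz*/'.
Captured: group 1 = '0bzz'.

(4, 12)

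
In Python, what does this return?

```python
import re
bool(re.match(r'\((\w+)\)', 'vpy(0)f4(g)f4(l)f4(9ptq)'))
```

False

`re.match` only tries the pattern at the start of the string.
Here position 0 doesn't satisfy it, so the call returns None, and `bool(None)` is False.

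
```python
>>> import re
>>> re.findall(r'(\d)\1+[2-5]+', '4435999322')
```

['4', '9']

A backreference is literal: `\1` must see the identical characters the first group matched.
Walking the string: at [0:4] match '4435', group 1 = '4'; at [4:10] match '999322', group 1 = '9'.
`findall` collects group 1 from each match (2 total).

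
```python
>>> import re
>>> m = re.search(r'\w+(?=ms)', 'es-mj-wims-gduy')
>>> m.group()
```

The `(?=…)`/`(?<=…)` assertion just peeks at neighbouring text; it doesn't advance the match position.
The match spans [6:8] → 'wi'.

'wi'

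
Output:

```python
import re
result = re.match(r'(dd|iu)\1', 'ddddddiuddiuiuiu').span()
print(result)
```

`re.match` only tries the pattern at the start of the string.
The match spans [0:4] → 'dddd'.

(0, 4)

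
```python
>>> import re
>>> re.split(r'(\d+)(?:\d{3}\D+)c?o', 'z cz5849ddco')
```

The pattern matches one or more of a digit (captured); then exactly 3 of a digit, then one or more of a non-digit (non-capturing group); then optionally the literal 'c', then a literal 'o'.
Matches to split on: at [4:12] → '5849ddco'.
The group in the pattern means `split` returns the separators' captures alongside the pieces.

['z cz', '5', '']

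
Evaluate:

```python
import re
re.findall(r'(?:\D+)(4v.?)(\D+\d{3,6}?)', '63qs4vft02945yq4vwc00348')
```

Pattern: one or more of a non-digit (non-capturing group); then the literal '4v', then optionally any character (captured); then one or more of a non-digit, then 3 to 6 of a digit (lazy) (captured).
A `+?`/`*?`/`{m,n}?` starts at its minimum and grows only as far as needed for what follows to match.
Matches: at [2:11] match 'qs4vft029', groups = ('4vf', 't029'); at [13:22] match 'yq4vwc003', groups = ('4vw', 'c003').
`findall` packs the 2 group values into a tuple for every match.

[('4vf', 't029'), ('4vw', 'c003')]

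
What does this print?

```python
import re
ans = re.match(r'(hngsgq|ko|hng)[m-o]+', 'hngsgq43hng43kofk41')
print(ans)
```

`re.match` won't scan ahead — the pattern has to work from the very first character.
Here position 0 doesn't satisfy it, so the call returns None.

None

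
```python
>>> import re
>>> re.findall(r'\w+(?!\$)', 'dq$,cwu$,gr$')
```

['d', 'cw', 'g']

Because the assertion is negative and zero-width, positions next to the forbidden text are skipped.
Walking the string: at [0:1] → 'd'; at [4:6] → 'cw'; at [9:10] → 'g'.
No capturing groups, so `findall` returns the 3 full match strings.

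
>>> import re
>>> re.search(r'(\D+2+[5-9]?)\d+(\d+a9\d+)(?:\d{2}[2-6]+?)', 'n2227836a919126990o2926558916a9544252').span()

(0, 15)

This matches one or more of a non-digit, then one or more of a literal '2', then optionally a character in [5-9] (captured); then one or more of a digit; then one or more of a digit, then the literal 'a9', then one or more of a digit (captured); then exactly 2 of a digit, then one or more of a character in [2-6] (lazy) (non-capturing group).
`re.search` scans for the first position where the pattern succeeds.
The match spans [0:15] → 'n2227836a919126'.
Captured: group 1 = 'n2227', group 2 = '6a919'.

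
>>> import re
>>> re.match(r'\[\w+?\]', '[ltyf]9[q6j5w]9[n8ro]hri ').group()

'[ltyf]'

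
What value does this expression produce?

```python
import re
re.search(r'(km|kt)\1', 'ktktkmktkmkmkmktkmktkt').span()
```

(0, 4)

A backreference is literal: `\1` must see the identical characters the first group matched.
The match spans [0:4] → 'ktkt'.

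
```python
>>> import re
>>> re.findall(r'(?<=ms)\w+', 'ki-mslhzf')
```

['lhzf']

The `(?=…)`/`(?<=…)` assertion just peeks at neighbouring text; it doesn't advance the match position.
With no groups in the pattern, `findall` gives back each whole match — 1 here.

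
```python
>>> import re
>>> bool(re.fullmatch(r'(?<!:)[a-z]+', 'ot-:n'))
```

False

`(?!…)`/`(?<!…)` only lets a position through if the neighbouring text does NOT match; no characters are consumed.
`fullmatch` succeeds only if the pattern covers the string from start to end.
Here the string isn't matched end-to-end, so the call returns None, and `bool(None)` is False.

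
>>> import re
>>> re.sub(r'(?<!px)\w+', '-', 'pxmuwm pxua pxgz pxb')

The negative lookahead/lookbehind blocks any match where the forbidden context is present.
Matches: at [0:6] → 'pxmuwm'; at [7:11] → 'pxua'; at [12:16] → 'pxgz'; at [17:20] → 'pxb'.
`sub` substitutes '-' at each match site.

'- - - -'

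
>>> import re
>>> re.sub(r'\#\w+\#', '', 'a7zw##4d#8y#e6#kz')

`sub` substitutes '' at each match site.

'a7zw#8ykz'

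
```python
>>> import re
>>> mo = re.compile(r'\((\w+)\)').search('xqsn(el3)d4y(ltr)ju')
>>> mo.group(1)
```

'el3'

`re.search` tries every starting position until one works.
The match spans [4:9] → '(el3)'.
Captured: group 1 = 'el3'.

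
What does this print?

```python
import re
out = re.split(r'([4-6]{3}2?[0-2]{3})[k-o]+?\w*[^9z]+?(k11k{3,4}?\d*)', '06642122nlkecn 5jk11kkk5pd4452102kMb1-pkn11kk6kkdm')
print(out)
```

['0', '6642122', 'k11kkk5', 'pd4452102kMb1-pkn11kk6kkdm']

This matches exactly 3 of a character in [4-6], then optionally the literal '2', then exactly 3 of a character in [0-2] (captured); then one or more of a character in [k-o] (lazy), then zero or more of a word character, then one or more of any character except [9z] (lazy); then the literal 'k11', then 3 to 4 of the literal 'k' (lazy), then zero or more of a digit (captured).
With a capturing group present, the delimiter's captured portion is kept in the result list.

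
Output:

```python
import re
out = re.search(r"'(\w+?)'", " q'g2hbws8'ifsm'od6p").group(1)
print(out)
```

The match spans [2:11] → "'g2hbws8'".
Captured: group 1 = 'g2hbws8'.

g2hbws8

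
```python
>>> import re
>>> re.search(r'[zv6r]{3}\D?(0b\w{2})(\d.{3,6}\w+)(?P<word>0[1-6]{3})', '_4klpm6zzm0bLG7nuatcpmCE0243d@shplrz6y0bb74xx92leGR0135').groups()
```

('0bLG', '7nuatcpmCE', '0243')

The match spans [6:28] → '6zzm0bLG7nuatcpmCE0243'.
Captured: group 1 = '0bLG', group 2 = '7nuatcpmCE', group 3 = '0243'.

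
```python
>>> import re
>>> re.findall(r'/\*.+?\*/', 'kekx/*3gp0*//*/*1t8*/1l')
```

Walking the string: at [4:12] → '/*3gp0*/'; at [12:21] → '/*/*1t8*/'.
Since nothing is captured, `findall` lists the 2 matched substrings directly.

['/*3gp0*/', '/*/*1t8*/']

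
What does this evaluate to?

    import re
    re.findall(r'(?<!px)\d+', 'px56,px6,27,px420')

['6', '27', '20']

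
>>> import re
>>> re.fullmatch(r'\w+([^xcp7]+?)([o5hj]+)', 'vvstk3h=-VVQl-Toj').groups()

('=-VVQl-T', 'oj')

The match spans [0:17] → 'vvstk3h=-VVQl-Toj'.
Captured: group 1 = '=-VVQl-T', group 2 = 'oj'.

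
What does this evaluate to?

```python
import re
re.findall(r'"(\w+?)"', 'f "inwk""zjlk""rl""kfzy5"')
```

['inwk', 'zjlk', 'rl', 'kfzy5']

`findall` collects group 1 from each match (4 total).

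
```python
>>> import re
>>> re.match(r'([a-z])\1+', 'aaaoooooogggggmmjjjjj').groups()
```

`\1` has to match the exact text group 1 already captured.
`re.match` only tries the pattern at the start of the string.
The match spans [0:3] → 'aaa'.
Captured: group 1 = 'a'.

('a',)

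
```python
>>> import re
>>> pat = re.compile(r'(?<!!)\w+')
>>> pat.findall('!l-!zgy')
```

['gy']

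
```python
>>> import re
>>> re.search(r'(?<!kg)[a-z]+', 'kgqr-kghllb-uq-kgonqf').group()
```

Because the assertion is negative and zero-width, positions next to the forbidden text are skipped.
Unlike `match`, `search` isn't anchored — it looks for the pattern anywhere in the string.
The match spans [0:4] → 'kgqr'.

'kgqr'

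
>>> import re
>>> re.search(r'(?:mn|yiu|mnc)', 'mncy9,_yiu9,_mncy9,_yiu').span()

(0, 2)

Branches in `(...|...)` are attempted left-to-right; the first branch that allows the whole pattern to succeed is taken.
`search` walks the string left to right and returns the first match it finds.
The match spans [0:2] → 'mn'.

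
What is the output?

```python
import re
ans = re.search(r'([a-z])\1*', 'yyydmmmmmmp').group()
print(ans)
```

After group 1 captures some text, `\1` only succeeds where that same text appears again.
The match spans [0:3] → 'yyy'.

yyy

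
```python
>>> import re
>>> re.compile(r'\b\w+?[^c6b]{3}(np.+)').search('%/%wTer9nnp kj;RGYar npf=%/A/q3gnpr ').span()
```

This matches a word boundary (`\b`, zero-width); then one or more of a word character (lazy), then exactly 3 of any character except [c6b]; then the literal 'np', then one or more of any character (captured).
`search` walks the string left to right and returns the first match it finds.
The match spans [3:36] → 'wTer9nnp kj;RGYar npf=%/A/q3gnpr '.
Captured: group 1 = 'np kj;RGYar npf=%/A/q3gnpr '.

(3, 36)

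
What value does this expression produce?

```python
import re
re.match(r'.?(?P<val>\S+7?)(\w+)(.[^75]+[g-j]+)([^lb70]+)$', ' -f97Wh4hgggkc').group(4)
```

'kc'

Pattern: optionally any character; then one or more of a non-whitespace character, then optionally a literal '7' (captured as 'val'); then one or more of a word character (captured); then any character, then one or more of any character except [75], then one or more of a character in [g-j] (captured); then one or more of any character except [lb70] (captured); then anchored at the end.
`re.match` only tries the pattern at the start of the string.
The match spans [0:14] → ' -f97Wh4hgggkc'.
Captured: group 1 = '-f97Wh4', group 2 = 'h', group 3 = 'ggg', group 4 = 'kc'.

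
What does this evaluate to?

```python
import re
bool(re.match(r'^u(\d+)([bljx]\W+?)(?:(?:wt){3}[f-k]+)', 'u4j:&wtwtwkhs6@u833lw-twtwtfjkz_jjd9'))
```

False

`match` is anchored at position 0; if the pattern doesn't fit there, it returns None.
Here position 0 doesn't satisfy it, so the call returns None, and `bool(None)` is False.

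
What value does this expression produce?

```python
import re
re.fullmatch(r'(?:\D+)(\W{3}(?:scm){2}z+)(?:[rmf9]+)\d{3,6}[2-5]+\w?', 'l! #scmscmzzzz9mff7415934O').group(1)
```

'! #scmscmzzzz'

The pattern matches one or more of a non-digit (non-capturing group); then exactly 3 of a non-word character, then the literal 'scm' repeated 2 times, then one or more of the literal 'z' (captured); then one or more of one of [rmf9] (non-capturing group); then 3 to 6 of a digit, then one or more of a character in [2-5], then optionally a word character.
`fullmatch` succeeds only if the pattern covers the string from start to end.
The match spans [0:26] → 'l! #scmscmzzzz9mff7415934O'.
Captured: group 1 = '! #scmscmzzzz'.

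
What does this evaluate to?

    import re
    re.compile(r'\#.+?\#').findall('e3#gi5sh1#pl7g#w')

A `+?`/`*?`/`{m,n}?` starts at its minimum and grows only as far as needed for what follows to match.
With no groups in the pattern, `findall` gives back each whole match — 1 here.

['#gi5sh1#']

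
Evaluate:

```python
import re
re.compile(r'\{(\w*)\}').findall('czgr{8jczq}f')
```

['8jczq']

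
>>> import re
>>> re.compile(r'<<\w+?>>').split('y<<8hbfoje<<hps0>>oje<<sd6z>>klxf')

['y<<8hbfoje', 'oje', 'klxf']

`split` removes every match and returns the 3 fragments in between.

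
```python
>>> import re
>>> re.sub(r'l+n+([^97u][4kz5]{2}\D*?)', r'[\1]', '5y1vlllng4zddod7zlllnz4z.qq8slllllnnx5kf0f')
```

'5y1v[g4z]ddod7z[z4z].qq8s[x5k]f0f'

The pattern matches one or more of a literal 'l', then one or more of the literal 'n'; then any character except [97u], then exactly 2 of one of [4kz5], then zero or more of a non-digit (lazy) (captured).
With the lazy modifier that quantifier settles for the fewest repetitions that let the rest of the pattern succeed (the atoms after it are unaffected and can still be greedy).
Matches: at [4:11] → 'lllng4z'; at [17:24] → 'lllnz4z'; at [29:39] → 'lllllnnx5k'.
The replacement refers to a captured group, so each match is rewritten using its own captured text.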